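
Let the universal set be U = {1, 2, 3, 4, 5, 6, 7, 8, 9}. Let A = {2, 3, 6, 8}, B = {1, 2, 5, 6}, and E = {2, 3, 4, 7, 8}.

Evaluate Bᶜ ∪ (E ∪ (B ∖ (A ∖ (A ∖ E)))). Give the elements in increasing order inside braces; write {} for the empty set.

{1, 2, 3, 4, 5, 6, 7, 8, 9}

Bᶜ = {3, 4, 7, 8, 9}
A ∖ E = {6}
A ∖ (A ∖ E) = {2, 3, 8}
B ∖ (A ∖ (A ∖ E)) = {1, 5, 6}
E ∪ (B ∖ (A ∖ (A ∖ E))) = {1, 2, 3, 4, 5, 6, 7, 8}
Bᶜ ∪ (E ∪ (B ∖ (A ∖ (A ∖ E)))) = {1, 2, 3, 4, 5, 6, 7, 8, 9}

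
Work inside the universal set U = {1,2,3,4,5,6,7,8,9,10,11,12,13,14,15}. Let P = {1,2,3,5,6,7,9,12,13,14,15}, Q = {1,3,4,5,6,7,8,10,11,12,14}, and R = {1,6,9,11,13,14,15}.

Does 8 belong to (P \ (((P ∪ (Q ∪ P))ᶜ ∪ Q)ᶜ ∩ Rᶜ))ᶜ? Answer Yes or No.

8 ∈ Q and 8 ∉ P, so 8 ∈ Q ∪ P
8 ∉ P and 8 ∈ (Q ∪ P), so 8 ∈ P ∪ (Q ∪ P)
8 ∉ (P ∪ (Q ∪ P))ᶜ since 8 ∈ (P ∪ (Q ∪ P))
8 ∉ (P ∪ (Q ∪ P))ᶜ and 8 ∈ Q, so 8 ∈ (P ∪ (Q ∪ P))ᶜ ∪ Q
8 ∉ ((P ∪ (Q ∪ P))ᶜ ∪ Q)ᶜ since 8 ∈ ((P ∪ (Q ∪ P))ᶜ ∪ Q)
8 ∉ R, so 8 ∈ Rᶜ
8 ∉ ((P ∪ (Q ∪ P))ᶜ ∪ Q)ᶜ and 8 ∈ Rᶜ, so 8 ∉ ((P ∪ (Q ∪ P))ᶜ ∪ Q)ᶜ ∩ Rᶜ
8 ∉ P and 8 ∉ (((P ∪ (Q ∪ P))ᶜ ∪ Q)ᶜ ∩ Rᶜ), so 8 ∉ P \ (((P ∪ (Q ∪ P))ᶜ ∪ Q)ᶜ ∩ Rᶜ)
8 ∈ (P \ (((P ∪ (Q ∪ P))ᶜ ∪ Q)ᶜ ∩ Rᶜ))ᶜ since 8 ∉ (P \ (((P ∪ (Q ∪ P))ᶜ ∪ Q)ᶜ ∩ Rᶜ))

Yes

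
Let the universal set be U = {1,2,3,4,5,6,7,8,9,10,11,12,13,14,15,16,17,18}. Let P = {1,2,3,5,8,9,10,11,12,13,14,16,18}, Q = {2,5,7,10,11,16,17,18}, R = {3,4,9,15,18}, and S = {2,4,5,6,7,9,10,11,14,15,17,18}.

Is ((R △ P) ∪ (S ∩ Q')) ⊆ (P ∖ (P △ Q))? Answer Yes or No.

R △ P = {1,2,4,5,8,10,11,12,13,14,15,16}
Q' = {1,3,4,6,8,9,12,13,14,15}
S ∩ Q' = {4,6,9,14,15}
(R △ P) ∪ (S ∩ Q') = {1,2,4,5,6,8,9,10,11,12,13,14,15,16}
P △ Q = {1,3,7,8,9,12,13,14,17}
P ∖ (P △ Q) = {2,5,10,11,16,18}
1 ∈ (R △ P) ∪ (S ∩ Q') but 1 ∉ P ∖ (P △ Q), so the inclusion fails.

No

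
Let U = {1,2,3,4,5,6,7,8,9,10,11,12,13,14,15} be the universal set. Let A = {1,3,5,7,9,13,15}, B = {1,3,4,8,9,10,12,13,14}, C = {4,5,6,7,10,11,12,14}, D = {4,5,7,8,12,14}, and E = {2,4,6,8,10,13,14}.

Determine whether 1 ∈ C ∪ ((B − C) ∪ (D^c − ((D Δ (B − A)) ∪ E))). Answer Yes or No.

1 ∈ B and 1 ∉ C, so 1 ∈ B − C
1 ∉ D, so 1 ∈ D^c
1 ∈ B and 1 ∈ A, so 1 ∉ B − A
1 ∉ D and 1 ∉ (B − A), so 1 ∉ D Δ (B − A)
1 ∉ (D Δ (B − A)) and 1 ∉ E, so 1 ∉ (D Δ (B − A)) ∪ E
1 ∈ D^c and 1 ∉ ((D Δ (B − A)) ∪ E), so 1 ∈ D^c − ((D Δ (B − A)) ∪ E)
1 ∈ (B − C) and 1 ∈ (D^c − ((D Δ (B − A)) ∪ E)), so 1 ∈ (B − C) ∪ (D^c − ((D Δ (B − A)) ∪ E))
1 ∉ C and 1 ∈ ((B − C) ∪ (D^c − ((D Δ (B − A)) ∪ E))), so 1 ∈ C ∪ ((B − C) ∪ (D^c − ((D Δ (B − A)) ∪ E)))

Yes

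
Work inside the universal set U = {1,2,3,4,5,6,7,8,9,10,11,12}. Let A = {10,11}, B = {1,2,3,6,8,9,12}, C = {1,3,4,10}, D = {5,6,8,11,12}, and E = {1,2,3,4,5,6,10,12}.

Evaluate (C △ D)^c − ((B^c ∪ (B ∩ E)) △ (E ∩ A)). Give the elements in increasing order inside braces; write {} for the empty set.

{9}

C △ D = {1,3,4,5,6,8,10,11,12}
(C △ D)^c = {2,7,9}
B^c = {4,5,7,10,11}
B ∩ E = {1,2,3,6,12}
B^c ∪ (B ∩ E) = {1,2,3,4,5,6,7,10,11,12}
E ∩ A = {10}
(B^c ∪ (B ∩ E)) △ (E ∩ A) = {1,2,3,4,5,6,7,11,12}
(C △ D)^c − ((B^c ∪ (B ∩ E)) △ (E ∩ A)) = {9}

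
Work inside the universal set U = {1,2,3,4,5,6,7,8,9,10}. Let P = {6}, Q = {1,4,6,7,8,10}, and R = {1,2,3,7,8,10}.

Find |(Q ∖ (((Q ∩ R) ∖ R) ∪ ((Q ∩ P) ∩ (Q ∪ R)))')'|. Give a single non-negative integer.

Q ∩ R = {1,7,8,10}
(Q ∩ R) ∖ R = {}
Q ∩ P = {6}
Q ∪ R = {1,2,3,4,6,7,8,10}
(Q ∩ P) ∩ (Q ∪ R) = {6}
((Q ∩ R) ∖ R) ∪ ((Q ∩ P) ∩ (Q ∪ R)) = {6}
(((Q ∩ R) ∖ R) ∪ ((Q ∩ P) ∩ (Q ∪ R)))' = {1,2,3,4,5,7,8,9,10}
Q ∖ (((Q ∩ R) ∖ R) ∪ ((Q ∩ P) ∩ (Q ∪ R)))' = {6}
(Q ∖ (((Q ∩ R) ∖ R) ∪ ((Q ∩ P) ∩ (Q ∪ R)))')' = {1,2,3,4,5,7,8,9,10}
|(Q ∖ (((Q ∩ R) ∖ R) ∪ ((Q ∩ P) ∩ (Q ∪ R)))')'| = 9

9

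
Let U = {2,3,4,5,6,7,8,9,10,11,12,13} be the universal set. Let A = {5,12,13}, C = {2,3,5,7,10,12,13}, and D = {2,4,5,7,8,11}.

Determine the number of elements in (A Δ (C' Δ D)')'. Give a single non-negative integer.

C' = {4,6,8,9,11}
C' Δ D = {2,5,6,7,9}
(C' Δ D)' = {3,4,8,10,11,12,13}
A Δ (C' Δ D)' = {3,4,5,8,10,11}
(A Δ (C' Δ D)')' = {2,6,7,9,12,13}
|(A Δ (C' Δ D)')'| = 6

6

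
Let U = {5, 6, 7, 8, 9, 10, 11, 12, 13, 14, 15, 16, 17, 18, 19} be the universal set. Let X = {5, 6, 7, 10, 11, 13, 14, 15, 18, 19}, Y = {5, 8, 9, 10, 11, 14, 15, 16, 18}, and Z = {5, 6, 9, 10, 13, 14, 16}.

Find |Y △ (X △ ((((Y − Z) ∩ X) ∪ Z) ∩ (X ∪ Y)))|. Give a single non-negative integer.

9

Y − Z = {8, 11, 15, 18}
(Y − Z) ∩ X = {11, 15, 18}
((Y − Z) ∩ X) ∪ Z = {5, 6, 9, 10, 11, 13, 14, 15, 16, 18}
X ∪ Y = {5, 6, 7, 8, 9, 10, 11, 13, 14, 15, 16, 18, 19}
(((Y − Z) ∩ X) ∪ Z) ∩ (X ∪ Y) = {5, 6, 9, 10, 11, 13, 14, 15, 16, 18}
X △ ((((Y − Z) ∩ X) ∪ Z) ∩ (X ∪ Y)) = {7, 9, 16, 19}
Y △ (X △ ((((Y − Z) ∩ X) ∪ Z) ∩ (X ∪ Y))) = {5, 7, 8, 10, 11, 14, 15, 18, 19}
|Y △ (X △ ((((Y − Z) ∩ X) ∪ Z) ∩ (X ∪ Y)))| = 9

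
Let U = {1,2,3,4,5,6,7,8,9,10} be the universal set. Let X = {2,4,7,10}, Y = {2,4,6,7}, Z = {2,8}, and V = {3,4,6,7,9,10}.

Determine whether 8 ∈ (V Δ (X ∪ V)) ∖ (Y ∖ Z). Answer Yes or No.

8 ∉ X and 8 ∉ V, so 8 ∉ X ∪ V
8 ∉ V and 8 ∉ (X ∪ V), so 8 ∉ V Δ (X ∪ V)
8 ∉ Y and 8 ∈ Z, so 8 ∉ Y ∖ Z
8 ∉ (V Δ (X ∪ V)) and 8 ∉ (Y ∖ Z), so 8 ∉ (V Δ (X ∪ V)) ∖ (Y ∖ Z)

No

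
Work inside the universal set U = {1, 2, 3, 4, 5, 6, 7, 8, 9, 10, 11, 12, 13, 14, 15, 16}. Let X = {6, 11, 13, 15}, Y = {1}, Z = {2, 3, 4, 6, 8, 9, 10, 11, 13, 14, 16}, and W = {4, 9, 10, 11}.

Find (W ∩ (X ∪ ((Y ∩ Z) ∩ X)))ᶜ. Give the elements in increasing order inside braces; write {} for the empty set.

{1, 2, 3, 4, 5, 6, 7, 8, 9, 10, 12, 13, 14, 15, 16}

Y ∩ Z = {}
(Y ∩ Z) ∩ X = {}
X ∪ ((Y ∩ Z) ∩ X) = {6, 11, 13, 15}
W ∩ (X ∪ ((Y ∩ Z) ∩ X)) = {11}
(W ∩ (X ∪ ((Y ∩ Z) ∩ X)))ᶜ = {1, 2, 3, 4, 5, 6, 7, 8, 9, 10, 12, 13, 14, 15, 16}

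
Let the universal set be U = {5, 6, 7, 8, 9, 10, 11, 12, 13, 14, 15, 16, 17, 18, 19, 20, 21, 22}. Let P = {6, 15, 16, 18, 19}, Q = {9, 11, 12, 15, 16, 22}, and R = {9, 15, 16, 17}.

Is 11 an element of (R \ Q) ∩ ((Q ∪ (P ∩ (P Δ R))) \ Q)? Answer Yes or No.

11 ∉ R and 11 ∈ Q, so 11 ∉ R \ Q
11 ∉ P and 11 ∉ R, so 11 ∉ P Δ R
11 ∉ P and 11 ∉ (P Δ R), so 11 ∉ P ∩ (P Δ R)
11 ∈ Q and 11 ∉ (P ∩ (P Δ R)), so 11 ∈ Q ∪ (P ∩ (P Δ R))
11 ∈ (Q ∪ (P ∩ (P Δ R))) and 11 ∈ Q, so 11 ∉ (Q ∪ (P ∩ (P Δ R))) \ Q
11 ∉ (R \ Q) and 11 ∉ ((Q ∪ (P ∩ (P Δ R))) \ Q), so 11 ∉ (R \ Q) ∩ ((Q ∪ (P ∩ (P Δ R))) \ Q)

No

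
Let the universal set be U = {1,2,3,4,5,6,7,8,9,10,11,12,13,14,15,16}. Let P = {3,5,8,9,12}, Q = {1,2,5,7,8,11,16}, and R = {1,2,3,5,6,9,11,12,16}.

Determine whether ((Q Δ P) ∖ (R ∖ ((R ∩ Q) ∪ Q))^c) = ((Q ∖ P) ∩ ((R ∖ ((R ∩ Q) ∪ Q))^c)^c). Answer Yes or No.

Q Δ P = {1,2,3,7,9,11,12,16}
R ∩ Q = {1,2,5,11,16}
(R ∩ Q) ∪ Q = {1,2,5,7,8,11,16}
R ∖ ((R ∩ Q) ∪ Q) = {3,6,9,12}
(R ∖ ((R ∩ Q) ∪ Q))^c = {1,2,4,5,7,8,10,11,13,14,15,16}
(Q Δ P) ∖ (R ∖ ((R ∩ Q) ∪ Q))^c = {3,9,12}
Q ∖ P = {1,2,7,11,16}
((R ∖ ((R ∩ Q) ∪ Q))^c)^c = {3,6,9,12}
(Q ∖ P) ∩ ((R ∖ ((R ∩ Q) ∪ Q))^c)^c = {}
3 ∈ (Q Δ P) ∖ (R ∖ ((R ∩ Q) ∪ Q))^c but 3 ∉ (Q ∖ P) ∩ ((R ∖ ((R ∩ Q) ∪ Q))^c)^c, so they differ.

No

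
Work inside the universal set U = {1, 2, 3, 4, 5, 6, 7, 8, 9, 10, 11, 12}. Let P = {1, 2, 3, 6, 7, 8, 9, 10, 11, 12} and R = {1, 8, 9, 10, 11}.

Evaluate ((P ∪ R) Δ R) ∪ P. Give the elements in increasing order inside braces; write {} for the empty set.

P ∪ R = {1, 2, 3, 6, 7, 8, 9, 10, 11, 12}
(P ∪ R) Δ R = {2, 3, 6, 7, 12}
((P ∪ R) Δ R) ∪ P = {1, 2, 3, 6, 7, 8, 9, 10, 11, 12}

{1, 2, 3, 6, 7, 8, 9, 10, 11, 12}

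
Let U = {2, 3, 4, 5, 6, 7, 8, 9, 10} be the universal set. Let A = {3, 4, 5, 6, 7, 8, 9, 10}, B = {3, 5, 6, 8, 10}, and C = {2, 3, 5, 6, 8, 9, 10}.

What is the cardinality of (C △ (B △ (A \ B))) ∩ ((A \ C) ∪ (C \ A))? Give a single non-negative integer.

3

A \ B = {4, 7, 9}
B △ (A \ B) = {3, 4, 5, 6, 7, 8, 9, 10}
C △ (B △ (A \ B)) = {2, 4, 7}
A \ C = {4, 7}
C \ A = {2}
(A \ C) ∪ (C \ A) = {2, 4, 7}
(C △ (B △ (A \ B))) ∩ ((A \ C) ∪ (C \ A)) = {2, 4, 7}
|(C △ (B △ (A \ B))) ∩ ((A \ C) ∪ (C \ A))| = 3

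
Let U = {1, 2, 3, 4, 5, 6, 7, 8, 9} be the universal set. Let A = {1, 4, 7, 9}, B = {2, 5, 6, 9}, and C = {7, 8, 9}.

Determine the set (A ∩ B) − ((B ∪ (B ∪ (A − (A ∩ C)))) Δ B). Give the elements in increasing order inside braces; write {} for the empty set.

{9}

A ∩ B = {9}
A ∩ C = {7, 9}
A − (A ∩ C) = {1, 4}
B ∪ (A − (A ∩ C)) = {1, 2, 4, 5, 6, 9}
B ∪ (B ∪ (A − (A ∩ C))) = {1, 2, 4, 5, 6, 9}
(B ∪ (B ∪ (A − (A ∩ C)))) Δ B = {1, 4}
(A ∩ B) − ((B ∪ (B ∪ (A − (A ∩ C)))) Δ B) = {9}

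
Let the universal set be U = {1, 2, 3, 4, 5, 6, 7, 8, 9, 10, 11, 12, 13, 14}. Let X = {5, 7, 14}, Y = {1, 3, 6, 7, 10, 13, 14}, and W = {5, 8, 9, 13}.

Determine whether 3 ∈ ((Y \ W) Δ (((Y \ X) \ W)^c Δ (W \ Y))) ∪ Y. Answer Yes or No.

3 ∈ Y and 3 ∉ W, so 3 ∈ Y \ W
3 ∈ Y and 3 ∉ X, so 3 ∈ Y \ X
3 ∈ (Y \ X) and 3 ∉ W, so 3 ∈ (Y \ X) \ W
3 ∉ ((Y \ X) \ W)^c since 3 ∈ ((Y \ X) \ W)
3 ∉ W and 3 ∈ Y, so 3 ∉ W \ Y
3 ∉ ((Y \ X) \ W)^c and 3 ∉ (W \ Y), so 3 ∉ ((Y \ X) \ W)^c Δ (W \ Y)
3 ∈ (Y \ W) and 3 ∉ (((Y \ X) \ W)^c Δ (W \ Y)), so 3 ∈ (Y \ W) Δ (((Y \ X) \ W)^c Δ (W \ Y))
3 ∈ ((Y \ W) Δ (((Y \ X) \ W)^c Δ (W \ Y))) and 3 ∈ Y, so 3 ∈ ((Y \ W) Δ (((Y \ X) \ W)^c Δ (W \ Y))) ∪ Y

Yes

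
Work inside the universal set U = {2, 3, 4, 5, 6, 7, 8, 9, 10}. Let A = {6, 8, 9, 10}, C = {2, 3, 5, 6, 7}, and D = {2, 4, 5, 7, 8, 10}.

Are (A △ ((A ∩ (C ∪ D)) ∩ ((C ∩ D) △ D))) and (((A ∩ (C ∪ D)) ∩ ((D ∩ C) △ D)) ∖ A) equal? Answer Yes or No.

C ∪ D = {2, 3, 4, 5, 6, 7, 8, 10}
A ∩ (C ∪ D) = {6, 8, 10}
C ∩ D = {2, 5, 7}
(C ∩ D) △ D = {4, 8, 10}
(A ∩ (C ∪ D)) ∩ ((C ∩ D) △ D) = {8, 10}
A △ ((A ∩ (C ∪ D)) ∩ ((C ∩ D) △ D)) = {6, 9}
D ∩ C = {2, 5, 7}
(D ∩ C) △ D = {4, 8, 10}
(A ∩ (C ∪ D)) ∩ ((D ∩ C) △ D) = {8, 10}
((A ∩ (C ∪ D)) ∩ ((D ∩ C) △ D)) ∖ A = {}
6 ∈ A △ ((A ∩ (C ∪ D)) ∩ ((C ∩ D) △ D)) but 6 ∉ ((A ∩ (C ∪ D)) ∩ ((D ∩ C) △ D)) ∖ A, so they differ.

No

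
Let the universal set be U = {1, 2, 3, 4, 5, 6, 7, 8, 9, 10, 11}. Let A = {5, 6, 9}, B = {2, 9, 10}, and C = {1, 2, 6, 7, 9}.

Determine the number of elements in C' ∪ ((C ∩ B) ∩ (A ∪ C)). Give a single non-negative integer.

C' = {3, 4, 5, 8, 10, 11}
C ∩ B = {2, 9}
A ∪ C = {1, 2, 5, 6, 7, 9}
(C ∩ B) ∩ (A ∪ C) = {2, 9}
C' ∪ ((C ∩ B) ∩ (A ∪ C)) = {2, 3, 4, 5, 8, 9, 10, 11}
|C' ∪ ((C ∩ B) ∩ (A ∪ C))| = 8

8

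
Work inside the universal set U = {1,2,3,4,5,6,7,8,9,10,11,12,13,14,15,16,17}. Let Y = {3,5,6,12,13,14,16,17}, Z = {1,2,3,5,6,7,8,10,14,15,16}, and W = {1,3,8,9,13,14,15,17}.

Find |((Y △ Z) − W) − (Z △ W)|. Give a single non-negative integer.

1

Y △ Z = {1,2,7,8,10,12,13,15,17}
(Y △ Z) − W = {2,7,10,12}
Z △ W = {2,5,6,7,9,10,13,16,17}
((Y △ Z) − W) − (Z △ W) = {12}
|((Y △ Z) − W) − (Z △ W)| = 1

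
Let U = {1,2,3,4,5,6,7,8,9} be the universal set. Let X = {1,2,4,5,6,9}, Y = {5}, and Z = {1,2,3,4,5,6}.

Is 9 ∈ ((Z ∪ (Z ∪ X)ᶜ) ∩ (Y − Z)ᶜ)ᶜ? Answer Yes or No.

Yes

9 ∉ Z and 9 ∈ X, so 9 ∈ Z ∪ X
9 ∉ (Z ∪ X)ᶜ since 9 ∈ (Z ∪ X)
9 ∉ Z and 9 ∉ (Z ∪ X)ᶜ, so 9 ∉ Z ∪ (Z ∪ X)ᶜ
9 ∉ Y and 9 ∉ Z, so 9 ∉ Y − Z
9 ∈ (Y − Z)ᶜ since 9 ∉ (Y − Z)
9 ∉ (Z ∪ (Z ∪ X)ᶜ) and 9 ∈ (Y − Z)ᶜ, so 9 ∉ (Z ∪ (Z ∪ X)ᶜ) ∩ (Y − Z)ᶜ
9 ∈ ((Z ∪ (Z ∪ X)ᶜ) ∩ (Y − Z)ᶜ)ᶜ since 9 ∉ ((Z ∪ (Z ∪ X)ᶜ) ∩ (Y − Z)ᶜ)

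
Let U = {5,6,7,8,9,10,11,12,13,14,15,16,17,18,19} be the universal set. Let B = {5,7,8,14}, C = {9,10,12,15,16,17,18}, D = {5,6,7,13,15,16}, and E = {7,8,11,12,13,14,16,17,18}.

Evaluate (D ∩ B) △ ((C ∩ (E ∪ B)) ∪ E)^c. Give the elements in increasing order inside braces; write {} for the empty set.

D ∩ B = {5,7}
E ∪ B = {5,7,8,11,12,13,14,16,17,18}
C ∩ (E ∪ B) = {12,16,17,18}
(C ∩ (E ∪ B)) ∪ E = {7,8,11,12,13,14,16,17,18}
((C ∩ (E ∪ B)) ∪ E)^c = {5,6,9,10,15,19}
(D ∩ B) △ ((C ∩ (E ∪ B)) ∪ E)^c = {6,7,9,10,15,19}

{6,7,9,10,15,19}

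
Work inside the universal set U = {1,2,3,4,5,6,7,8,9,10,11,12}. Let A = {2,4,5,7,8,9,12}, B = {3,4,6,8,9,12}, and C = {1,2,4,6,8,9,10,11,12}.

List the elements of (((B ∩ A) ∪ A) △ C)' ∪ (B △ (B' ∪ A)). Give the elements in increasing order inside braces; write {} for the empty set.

B ∩ A = {4,8,9,12}
(B ∩ A) ∪ A = {2,4,5,7,8,9,12}
((B ∩ A) ∪ A) △ C = {1,5,6,7,10,11}
(((B ∩ A) ∪ A) △ C)' = {2,3,4,8,9,12}
B' = {1,2,5,7,10,11}
B' ∪ A = {1,2,4,5,7,8,9,10,11,12}
B △ (B' ∪ A) = {1,2,3,5,6,7,10,11}
(((B ∩ A) ∪ A) △ C)' ∪ (B △ (B' ∪ A)) = {1,2,3,4,5,6,7,8,9,10,11,12}

{1,2,3,4,5,6,7,8,9,10,11,12}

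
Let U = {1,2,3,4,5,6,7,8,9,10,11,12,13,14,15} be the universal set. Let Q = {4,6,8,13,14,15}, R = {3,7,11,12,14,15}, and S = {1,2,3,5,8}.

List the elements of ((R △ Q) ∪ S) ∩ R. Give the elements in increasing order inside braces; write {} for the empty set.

R △ Q = {3,4,6,7,8,11,12,13}
(R △ Q) ∪ S = {1,2,3,4,5,6,7,8,11,12,13}
((R △ Q) ∪ S) ∩ R = {3,7,11,12}

{3,7,11,12}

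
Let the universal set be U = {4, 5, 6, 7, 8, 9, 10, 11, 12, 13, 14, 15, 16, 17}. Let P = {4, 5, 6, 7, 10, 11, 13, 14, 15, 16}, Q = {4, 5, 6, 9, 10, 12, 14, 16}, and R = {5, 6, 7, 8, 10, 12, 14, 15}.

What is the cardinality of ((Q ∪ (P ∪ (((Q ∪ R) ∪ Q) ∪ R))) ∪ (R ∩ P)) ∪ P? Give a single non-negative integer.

13

Q ∪ R = {4, 5, 6, 7, 8, 9, 10, 12, 14, 15, 16}
(Q ∪ R) ∪ Q = {4, 5, 6, 7, 8, 9, 10, 12, 14, 15, 16}
((Q ∪ R) ∪ Q) ∪ R = {4, 5, 6, 7, 8, 9, 10, 12, 14, 15, 16}
P ∪ (((Q ∪ R) ∪ Q) ∪ R) = {4, 5, 6, 7, 8, 9, 10, 11, 12, 13, 14, 15, 16}
Q ∪ (P ∪ (((Q ∪ R) ∪ Q) ∪ R)) = {4, 5, 6, 7, 8, 9, 10, 11, 12, 13, 14, 15, 16}
R ∩ P = {5, 6, 7, 10, 14, 15}
(Q ∪ (P ∪ (((Q ∪ R) ∪ Q) ∪ R))) ∪ (R ∩ P) = {4, 5, 6, 7, 8, 9, 10, 11, 12, 13, 14, 15, 16}
((Q ∪ (P ∪ (((Q ∪ R) ∪ Q) ∪ R))) ∪ (R ∩ P)) ∪ P = {4, 5, 6, 7, 8, 9, 10, 11, 12, 13, 14, 15, 16}
|((Q ∪ (P ∪ (((Q ∪ R) ∪ Q) ∪ R))) ∪ (R ∩ P)) ∪ P| = 13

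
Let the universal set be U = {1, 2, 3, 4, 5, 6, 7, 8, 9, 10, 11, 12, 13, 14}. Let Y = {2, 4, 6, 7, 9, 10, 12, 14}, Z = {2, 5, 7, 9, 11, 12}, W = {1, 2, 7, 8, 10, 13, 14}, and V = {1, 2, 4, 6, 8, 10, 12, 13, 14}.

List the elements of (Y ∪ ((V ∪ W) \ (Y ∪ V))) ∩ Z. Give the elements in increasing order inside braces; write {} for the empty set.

V ∪ W = {1, 2, 4, 6, 7, 8, 10, 12, 13, 14}
Y ∪ V = {1, 2, 4, 6, 7, 8, 9, 10, 12, 13, 14}
(V ∪ W) \ (Y ∪ V) = {}
Y ∪ ((V ∪ W) \ (Y ∪ V)) = {2, 4, 6, 7, 9, 10, 12, 14}
(Y ∪ ((V ∪ W) \ (Y ∪ V))) ∩ Z = {2, 7, 9, 12}

{2, 7, 9, 12}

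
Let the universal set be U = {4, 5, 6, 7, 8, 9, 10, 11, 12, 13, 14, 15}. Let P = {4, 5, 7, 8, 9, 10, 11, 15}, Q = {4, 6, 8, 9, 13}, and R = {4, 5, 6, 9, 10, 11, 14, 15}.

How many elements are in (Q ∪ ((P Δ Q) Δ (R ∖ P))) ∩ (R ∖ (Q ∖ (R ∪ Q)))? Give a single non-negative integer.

P Δ Q = {5, 6, 7, 10, 11, 13, 15}
R ∖ P = {6, 14}
(P Δ Q) Δ (R ∖ P) = {5, 7, 10, 11, 13, 14, 15}
Q ∪ ((P Δ Q) Δ (R ∖ P)) = {4, 5, 6, 7, 8, 9, 10, 11, 13, 14, 15}
R ∪ Q = {4, 5, 6, 8, 9, 10, 11, 13, 14, 15}
Q ∖ (R ∪ Q) = {}
R ∖ (Q ∖ (R ∪ Q)) = {4, 5, 6, 9, 10, 11, 14, 15}
(Q ∪ ((P Δ Q) Δ (R ∖ P))) ∩ (R ∖ (Q ∖ (R ∪ Q))) = {4, 5, 6, 9, 10, 11, 14, 15}
|(Q ∪ ((P Δ Q) Δ (R ∖ P))) ∩ (R ∖ (Q ∖ (R ∪ Q)))| = 8

8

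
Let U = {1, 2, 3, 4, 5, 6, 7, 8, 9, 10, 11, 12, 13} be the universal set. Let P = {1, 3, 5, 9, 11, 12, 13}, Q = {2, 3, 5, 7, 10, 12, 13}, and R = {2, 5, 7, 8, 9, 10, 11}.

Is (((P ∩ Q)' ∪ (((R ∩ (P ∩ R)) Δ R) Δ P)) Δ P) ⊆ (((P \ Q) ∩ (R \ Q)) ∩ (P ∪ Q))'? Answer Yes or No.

P ∩ Q = {3, 5, 12, 13}
(P ∩ Q)' = {1, 2, 4, 6, 7, 8, 9, 10, 11}
P ∩ R = {5, 9, 11}
R ∩ (P ∩ R) = {5, 9, 11}
(R ∩ (P ∩ R)) Δ R = {2, 7, 8, 10}
((R ∩ (P ∩ R)) Δ R) Δ P = {1, 2, 3, 5, 7, 8, 9, 10, 11, 12, 13}
(P ∩ Q)' ∪ (((R ∩ (P ∩ R)) Δ R) Δ P) = {1, 2, 3, 4, 5, 6, 7, 8, 9, 10, 11, 12, 13}
((P ∩ Q)' ∪ (((R ∩ (P ∩ R)) Δ R) Δ P)) Δ P = {2, 4, 6, 7, 8, 10}
P \ Q = {1, 9, 11}
R \ Q = {8, 9, 11}
(P \ Q) ∩ (R \ Q) = {9, 11}
P ∪ Q = {1, 2, 3, 5, 7, 9, 10, 11, 12, 13}
((P \ Q) ∩ (R \ Q)) ∩ (P ∪ Q) = {9, 11}
(((P \ Q) ∩ (R \ Q)) ∩ (P ∪ Q))' = {1, 2, 3, 4, 5, 6, 7, 8, 10, 12, 13}
Every element of {2, 4, 6, 7, 8, 10} is in {1, 2, 3, 4, 5, 6, 7, 8, 10, 12, 13}, so ((P ∩ Q)' ∪ (((R ∩ (P ∩ R)) Δ R) Δ P)) Δ P ⊆ (((P \ Q) ∩ (R \ Q)) ∩ (P ∪ Q))'.

Yes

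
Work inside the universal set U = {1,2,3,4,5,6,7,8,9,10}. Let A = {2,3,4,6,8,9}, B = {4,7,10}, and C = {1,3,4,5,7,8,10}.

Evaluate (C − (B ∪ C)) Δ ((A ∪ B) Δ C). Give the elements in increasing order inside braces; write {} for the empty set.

B ∪ C = {1,3,4,5,7,8,10}
C − (B ∪ C) = {}
A ∪ B = {2,3,4,6,7,8,9,10}
(A ∪ B) Δ C = {1,2,5,6,9}
(C − (B ∪ C)) Δ ((A ∪ B) Δ C) = {1,2,5,6,9}

{1,2,5,6,9}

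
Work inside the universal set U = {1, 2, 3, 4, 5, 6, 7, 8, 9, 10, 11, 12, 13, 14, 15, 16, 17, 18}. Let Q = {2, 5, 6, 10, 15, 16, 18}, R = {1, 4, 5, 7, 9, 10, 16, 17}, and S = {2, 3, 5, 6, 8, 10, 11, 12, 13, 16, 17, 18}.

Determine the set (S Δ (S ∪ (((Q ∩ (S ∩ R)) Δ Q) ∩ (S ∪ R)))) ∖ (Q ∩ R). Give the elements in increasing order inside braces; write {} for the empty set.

{}

S ∩ R = {5, 10, 16, 17}
Q ∩ (S ∩ R) = {5, 10, 16}
(Q ∩ (S ∩ R)) Δ Q = {2, 6, 15, 18}
S ∪ R = {1, 2, 3, 4, 5, 6, 7, 8, 9, 10, 11, 12, 13, 16, 17, 18}
((Q ∩ (S ∩ R)) Δ Q) ∩ (S ∪ R) = {2, 6, 18}
S ∪ (((Q ∩ (S ∩ R)) Δ Q) ∩ (S ∪ R)) = {2, 3, 5, 6, 8, 10, 11, 12, 13, 16, 17, 18}
S Δ (S ∪ (((Q ∩ (S ∩ R)) Δ Q) ∩ (S ∪ R))) = {}
Q ∩ R = {5, 10, 16}
(S Δ (S ∪ (((Q ∩ (S ∩ R)) Δ Q) ∩ (S ∪ R)))) ∖ (Q ∩ R) = {}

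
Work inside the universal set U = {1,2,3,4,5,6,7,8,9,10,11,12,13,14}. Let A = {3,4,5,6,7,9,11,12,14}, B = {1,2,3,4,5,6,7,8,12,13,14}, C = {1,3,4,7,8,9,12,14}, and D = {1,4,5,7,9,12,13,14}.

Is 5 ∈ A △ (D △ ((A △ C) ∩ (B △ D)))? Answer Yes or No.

5 ∈ A and 5 ∉ C, so 5 ∈ A △ C
5 ∈ B and 5 ∈ D, so 5 ∉ B △ D
5 ∈ (A △ C) and 5 ∉ (B △ D), so 5 ∉ (A △ C) ∩ (B △ D)
5 ∈ D and 5 ∉ ((A △ C) ∩ (B △ D)), so 5 ∈ D △ ((A △ C) ∩ (B △ D))
5 ∈ A and 5 ∈ (D △ ((A △ C) ∩ (B △ D))), so 5 ∉ A △ (D △ ((A △ C) ∩ (B △ D)))

No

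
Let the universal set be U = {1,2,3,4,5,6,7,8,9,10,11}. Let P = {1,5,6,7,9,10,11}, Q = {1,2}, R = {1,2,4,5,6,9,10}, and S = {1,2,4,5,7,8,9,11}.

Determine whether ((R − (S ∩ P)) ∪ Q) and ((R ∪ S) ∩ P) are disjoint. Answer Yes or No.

No

S ∩ P = {1,5,7,9,11}
R − (S ∩ P) = {2,4,6,10}
(R − (S ∩ P)) ∪ Q = {1,2,4,6,10}
R ∪ S = {1,2,4,5,6,7,8,9,10,11}
(R ∪ S) ∩ P = {1,5,6,7,9,10,11}
1 lies in both, so they are not disjoint.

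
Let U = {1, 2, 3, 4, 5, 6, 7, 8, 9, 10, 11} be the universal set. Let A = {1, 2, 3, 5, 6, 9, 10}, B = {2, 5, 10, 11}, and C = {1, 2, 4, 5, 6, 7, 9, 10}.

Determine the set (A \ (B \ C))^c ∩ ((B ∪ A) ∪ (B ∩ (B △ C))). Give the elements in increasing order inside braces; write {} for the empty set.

B \ C = {11}
A \ (B \ C) = {1, 2, 3, 5, 6, 9, 10}
(A \ (B \ C))^c = {4, 7, 8, 11}
B ∪ A = {1, 2, 3, 5, 6, 9, 10, 11}
B △ C = {1, 4, 6, 7, 9, 11}
B ∩ (B △ C) = {11}
(B ∪ A) ∪ (B ∩ (B △ C)) = {1, 2, 3, 5, 6, 9, 10, 11}
(A \ (B \ C))^c ∩ ((B ∪ A) ∪ (B ∩ (B △ C))) = {11}

{11}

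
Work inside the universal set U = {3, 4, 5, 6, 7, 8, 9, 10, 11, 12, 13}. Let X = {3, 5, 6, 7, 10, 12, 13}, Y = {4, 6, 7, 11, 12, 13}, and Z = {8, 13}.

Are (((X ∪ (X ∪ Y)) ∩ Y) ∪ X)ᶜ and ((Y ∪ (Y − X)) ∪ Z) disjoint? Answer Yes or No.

No

X ∪ Y = {3, 4, 5, 6, 7, 10, 11, 12, 13}
X ∪ (X ∪ Y) = {3, 4, 5, 6, 7, 10, 11, 12, 13}
(X ∪ (X ∪ Y)) ∩ Y = {4, 6, 7, 11, 12, 13}
((X ∪ (X ∪ Y)) ∩ Y) ∪ X = {3, 4, 5, 6, 7, 10, 11, 12, 13}
(((X ∪ (X ∪ Y)) ∩ Y) ∪ X)ᶜ = {8, 9}
Y − X = {4, 11}
Y ∪ (Y − X) = {4, 6, 7, 11, 12, 13}
(Y ∪ (Y − X)) ∪ Z = {4, 6, 7, 8, 11, 12, 13}
8 lies in both, so they are not disjoint.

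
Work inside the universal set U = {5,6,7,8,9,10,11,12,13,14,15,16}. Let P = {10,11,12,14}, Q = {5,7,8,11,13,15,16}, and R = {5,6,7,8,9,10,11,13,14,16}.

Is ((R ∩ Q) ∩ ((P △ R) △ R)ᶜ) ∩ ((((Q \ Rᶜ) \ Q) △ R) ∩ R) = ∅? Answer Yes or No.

R ∩ Q = {5,7,8,11,13,16}
P △ R = {5,6,7,8,9,12,13,16}
(P △ R) △ R = {10,11,12,14}
((P △ R) △ R)ᶜ = {5,6,7,8,9,13,15,16}
(R ∩ Q) ∩ ((P △ R) △ R)ᶜ = {5,7,8,13,16}
Rᶜ = {12,15}
Q \ Rᶜ = {5,7,8,11,13,16}
(Q \ Rᶜ) \ Q = {}
((Q \ Rᶜ) \ Q) △ R = {5,6,7,8,9,10,11,13,14,16}
(((Q \ Rᶜ) \ Q) △ R) ∩ R = {5,6,7,8,9,10,11,13,14,16}
5 lies in both, so they are not disjoint.

No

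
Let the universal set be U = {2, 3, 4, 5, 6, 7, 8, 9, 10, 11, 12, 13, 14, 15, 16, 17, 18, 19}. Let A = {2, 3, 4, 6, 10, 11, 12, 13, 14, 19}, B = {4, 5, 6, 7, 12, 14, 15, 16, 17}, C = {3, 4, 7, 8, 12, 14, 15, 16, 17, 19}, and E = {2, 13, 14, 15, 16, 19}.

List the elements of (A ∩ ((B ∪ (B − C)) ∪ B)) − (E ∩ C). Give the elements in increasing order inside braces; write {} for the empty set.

{4, 6, 12}

B − C = {5, 6}
B ∪ (B − C) = {4, 5, 6, 7, 12, 14, 15, 16, 17}
(B ∪ (B − C)) ∪ B = {4, 5, 6, 7, 12, 14, 15, 16, 17}
A ∩ ((B ∪ (B − C)) ∪ B) = {4, 6, 12, 14}
E ∩ C = {14, 15, 16, 19}
(A ∩ ((B ∪ (B − C)) ∪ B)) − (E ∩ C) = {4, 6, 12}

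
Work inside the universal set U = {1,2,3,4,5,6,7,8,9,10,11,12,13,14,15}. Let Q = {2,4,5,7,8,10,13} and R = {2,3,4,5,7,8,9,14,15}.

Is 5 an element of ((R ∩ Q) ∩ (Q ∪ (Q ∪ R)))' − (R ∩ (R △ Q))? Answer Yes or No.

No

5 ∈ R and 5 ∈ Q, so 5 ∈ R ∩ Q
5 ∈ Q and 5 ∈ R, so 5 ∈ Q ∪ R
5 ∈ Q and 5 ∈ (Q ∪ R), so 5 ∈ Q ∪ (Q ∪ R)
5 ∈ (R ∩ Q) and 5 ∈ (Q ∪ (Q ∪ R)), so 5 ∈ (R ∩ Q) ∩ (Q ∪ (Q ∪ R))
5 ∉ ((R ∩ Q) ∩ (Q ∪ (Q ∪ R)))' since 5 ∈ ((R ∩ Q) ∩ (Q ∪ (Q ∪ R)))
5 ∈ R and 5 ∈ Q, so 5 ∉ R △ Q
5 ∈ R and 5 ∉ (R △ Q), so 5 ∉ R ∩ (R △ Q)
5 ∉ ((R ∩ Q) ∩ (Q ∪ (Q ∪ R)))' and 5 ∉ (R ∩ (R △ Q)), so 5 ∉ ((R ∩ Q) ∩ (Q ∪ (Q ∪ R)))' − (R ∩ (R △ Q))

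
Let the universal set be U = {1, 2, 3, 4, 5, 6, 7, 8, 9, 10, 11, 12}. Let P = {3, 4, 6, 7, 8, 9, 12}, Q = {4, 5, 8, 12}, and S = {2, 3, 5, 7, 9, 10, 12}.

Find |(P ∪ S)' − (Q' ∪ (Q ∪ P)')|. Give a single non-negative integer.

0

P ∪ S = {2, 3, 4, 5, 6, 7, 8, 9, 10, 12}
(P ∪ S)' = {1, 11}
Q' = {1, 2, 3, 6, 7, 9, 10, 11}
Q ∪ P = {3, 4, 5, 6, 7, 8, 9, 12}
(Q ∪ P)' = {1, 2, 10, 11}
Q' ∪ (Q ∪ P)' = {1, 2, 3, 6, 7, 9, 10, 11}
(P ∪ S)' − (Q' ∪ (Q ∪ P)') = {}
|(P ∪ S)' − (Q' ∪ (Q ∪ P)')| = 0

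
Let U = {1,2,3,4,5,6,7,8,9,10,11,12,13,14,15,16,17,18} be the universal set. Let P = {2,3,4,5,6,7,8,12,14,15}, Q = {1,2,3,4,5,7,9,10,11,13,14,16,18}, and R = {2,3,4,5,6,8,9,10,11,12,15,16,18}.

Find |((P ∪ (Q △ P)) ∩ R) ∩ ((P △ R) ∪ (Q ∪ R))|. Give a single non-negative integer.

13

Q △ P = {1,6,8,9,10,11,12,13,15,16,18}
P ∪ (Q △ P) = {1,2,3,4,5,6,7,8,9,10,11,12,13,14,15,16,18}
(P ∪ (Q △ P)) ∩ R = {2,3,4,5,6,8,9,10,11,12,15,16,18}
P △ R = {7,9,10,11,14,16,18}
Q ∪ R = {1,2,3,4,5,6,7,8,9,10,11,12,13,14,15,16,18}
(P △ R) ∪ (Q ∪ R) = {1,2,3,4,5,6,7,8,9,10,11,12,13,14,15,16,18}
((P ∪ (Q △ P)) ∩ R) ∩ ((P △ R) ∪ (Q ∪ R)) = {2,3,4,5,6,8,9,10,11,12,15,16,18}
|((P ∪ (Q △ P)) ∩ R) ∩ ((P △ R) ∪ (Q ∪ R))| = 13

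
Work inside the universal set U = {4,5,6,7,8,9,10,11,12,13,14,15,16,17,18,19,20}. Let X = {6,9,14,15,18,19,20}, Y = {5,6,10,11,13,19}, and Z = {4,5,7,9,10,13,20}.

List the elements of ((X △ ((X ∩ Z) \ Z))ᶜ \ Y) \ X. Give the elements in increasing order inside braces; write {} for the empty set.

{4,7,8,12,16,17}

X ∩ Z = {9,20}
(X ∩ Z) \ Z = {}
X △ ((X ∩ Z) \ Z) = {6,9,14,15,18,19,20}
(X △ ((X ∩ Z) \ Z))ᶜ = {4,5,7,8,10,11,12,13,16,17}
(X △ ((X ∩ Z) \ Z))ᶜ \ Y = {4,7,8,12,16,17}
((X △ ((X ∩ Z) \ Z))ᶜ \ Y) \ X = {4,7,8,12,16,17}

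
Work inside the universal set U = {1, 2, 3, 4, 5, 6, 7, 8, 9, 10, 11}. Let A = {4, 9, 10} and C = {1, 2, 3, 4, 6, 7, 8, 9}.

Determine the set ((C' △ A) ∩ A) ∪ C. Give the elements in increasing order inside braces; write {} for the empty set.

C' = {5, 10, 11}
C' △ A = {4, 5, 9, 11}
(C' △ A) ∩ A = {4, 9}
((C' △ A) ∩ A) ∪ C = {1, 2, 3, 4, 6, 7, 8, 9}

{1, 2, 3, 4, 6, 7, 8, 9}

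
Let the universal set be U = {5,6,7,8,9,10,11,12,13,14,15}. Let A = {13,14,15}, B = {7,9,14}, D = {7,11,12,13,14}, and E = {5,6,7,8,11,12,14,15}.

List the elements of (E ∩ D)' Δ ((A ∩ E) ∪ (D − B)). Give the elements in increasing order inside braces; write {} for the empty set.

E ∩ D = {7,11,12,14}
(E ∩ D)' = {5,6,8,9,10,13,15}
A ∩ E = {14,15}
D − B = {11,12,13}
(A ∩ E) ∪ (D − B) = {11,12,13,14,15}
(E ∩ D)' Δ ((A ∩ E) ∪ (D − B)) = {5,6,8,9,10,11,12,14}

{5,6,8,9,10,11,12,14}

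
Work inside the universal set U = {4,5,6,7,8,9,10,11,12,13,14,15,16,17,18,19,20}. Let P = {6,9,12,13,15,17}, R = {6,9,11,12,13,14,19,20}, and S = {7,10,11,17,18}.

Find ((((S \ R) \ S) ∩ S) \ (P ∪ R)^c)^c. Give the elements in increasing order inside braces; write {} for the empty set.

{4,5,6,7,8,9,10,11,12,13,14,15,16,17,18,19,20}

S \ R = {7,10,17,18}
(S \ R) \ S = {}
((S \ R) \ S) ∩ S = {}
P ∪ R = {6,9,11,12,13,14,15,17,19,20}
(P ∪ R)^c = {4,5,7,8,10,16,18}
(((S \ R) \ S) ∩ S) \ (P ∪ R)^c = {}
((((S \ R) \ S) ∩ S) \ (P ∪ R)^c)^c = {4,5,6,7,8,9,10,11,12,13,14,15,16,17,18,19,20}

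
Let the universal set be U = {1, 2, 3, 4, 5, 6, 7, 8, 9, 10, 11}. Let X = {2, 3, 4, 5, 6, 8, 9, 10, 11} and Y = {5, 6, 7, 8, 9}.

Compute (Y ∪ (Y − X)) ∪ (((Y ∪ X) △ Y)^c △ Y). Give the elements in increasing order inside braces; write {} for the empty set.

Y − X = {7}
Y ∪ (Y − X) = {5, 6, 7, 8, 9}
Y ∪ X = {2, 3, 4, 5, 6, 7, 8, 9, 10, 11}
(Y ∪ X) △ Y = {2, 3, 4, 10, 11}
((Y ∪ X) △ Y)^c = {1, 5, 6, 7, 8, 9}
((Y ∪ X) △ Y)^c △ Y = {1}
(Y ∪ (Y − X)) ∪ (((Y ∪ X) △ Y)^c △ Y) = {1, 5, 6, 7, 8, 9}

{1, 5, 6, 7, 8, 9}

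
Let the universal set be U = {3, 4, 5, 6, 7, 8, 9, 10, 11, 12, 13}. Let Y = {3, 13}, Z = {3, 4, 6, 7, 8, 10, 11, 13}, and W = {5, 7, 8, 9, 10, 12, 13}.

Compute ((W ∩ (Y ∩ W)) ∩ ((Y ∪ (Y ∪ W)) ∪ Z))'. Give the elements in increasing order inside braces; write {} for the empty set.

Y ∩ W = {13}
W ∩ (Y ∩ W) = {13}
Y ∪ W = {3, 5, 7, 8, 9, 10, 12, 13}
Y ∪ (Y ∪ W) = {3, 5, 7, 8, 9, 10, 12, 13}
(Y ∪ (Y ∪ W)) ∪ Z = {3, 4, 5, 6, 7, 8, 9, 10, 11, 12, 13}
(W ∩ (Y ∩ W)) ∩ ((Y ∪ (Y ∪ W)) ∪ Z) = {13}
((W ∩ (Y ∩ W)) ∩ ((Y ∪ (Y ∪ W)) ∪ Z))' = {3, 4, 5, 6, 7, 8, 9, 10, 11, 12}

{3, 4, 5, 6, 7, 8, 9, 10, 11, 12}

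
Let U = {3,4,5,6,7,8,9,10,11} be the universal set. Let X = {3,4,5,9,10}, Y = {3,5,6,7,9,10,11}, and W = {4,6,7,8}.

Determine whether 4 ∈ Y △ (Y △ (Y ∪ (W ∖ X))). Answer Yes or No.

No

4 ∈ W and 4 ∈ X, so 4 ∉ W ∖ X
4 ∉ Y and 4 ∉ (W ∖ X), so 4 ∉ Y ∪ (W ∖ X)
4 ∉ Y and 4 ∉ (Y ∪ (W ∖ X)), so 4 ∉ Y △ (Y ∪ (W ∖ X))
4 ∉ Y and 4 ∉ (Y △ (Y ∪ (W ∖ X))), so 4 ∉ Y △ (Y △ (Y ∪ (W ∖ X)))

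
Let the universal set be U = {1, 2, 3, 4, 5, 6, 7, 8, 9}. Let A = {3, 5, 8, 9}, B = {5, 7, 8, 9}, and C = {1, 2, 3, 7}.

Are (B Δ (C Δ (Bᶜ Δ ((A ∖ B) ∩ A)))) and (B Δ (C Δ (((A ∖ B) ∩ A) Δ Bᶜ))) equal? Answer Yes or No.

Yes

Bᶜ = {1, 2, 3, 4, 6}
A ∖ B = {3}
(A ∖ B) ∩ A = {3}
Bᶜ Δ ((A ∖ B) ∩ A) = {1, 2, 4, 6}
C Δ (Bᶜ Δ ((A ∖ B) ∩ A)) = {3, 4, 6, 7}
B Δ (C Δ (Bᶜ Δ ((A ∖ B) ∩ A))) = {3, 4, 5, 6, 8, 9}
((A ∖ B) ∩ A) Δ Bᶜ = {1, 2, 4, 6}
C Δ (((A ∖ B) ∩ A) Δ Bᶜ) = {3, 4, 6, 7}
B Δ (C Δ (((A ∖ B) ∩ A) Δ Bᶜ)) = {3, 4, 5, 6, 8, 9}
Both equal {3, 4, 5, 6, 8, 9}, so B Δ (C Δ (Bᶜ Δ ((A ∖ B) ∩ A))) = B Δ (C Δ (((A ∖ B) ∩ A) Δ Bᶜ)).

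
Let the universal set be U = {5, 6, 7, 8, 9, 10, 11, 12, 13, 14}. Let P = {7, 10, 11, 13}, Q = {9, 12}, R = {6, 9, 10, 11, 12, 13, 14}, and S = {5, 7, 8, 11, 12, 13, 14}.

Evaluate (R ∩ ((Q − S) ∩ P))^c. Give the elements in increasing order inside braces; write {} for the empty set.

{5, 6, 7, 8, 9, 10, 11, 12, 13, 14}

Q − S = {9}
(Q − S) ∩ P = {}
R ∩ ((Q − S) ∩ P) = {}
(R ∩ ((Q − S) ∩ P))^c = {5, 6, 7, 8, 9, 10, 11, 12, 13, 14}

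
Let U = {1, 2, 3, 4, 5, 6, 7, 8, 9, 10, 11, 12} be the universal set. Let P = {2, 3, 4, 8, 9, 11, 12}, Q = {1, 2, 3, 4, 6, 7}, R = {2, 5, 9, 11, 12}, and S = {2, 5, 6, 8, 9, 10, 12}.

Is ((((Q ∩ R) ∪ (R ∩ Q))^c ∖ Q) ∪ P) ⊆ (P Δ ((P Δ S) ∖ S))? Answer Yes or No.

No

Q ∩ R = {2}
R ∩ Q = {2}
(Q ∩ R) ∪ (R ∩ Q) = {2}
((Q ∩ R) ∪ (R ∩ Q))^c = {1, 3, 4, 5, 6, 7, 8, 9, 10, 11, 12}
((Q ∩ R) ∪ (R ∩ Q))^c ∖ Q = {5, 8, 9, 10, 11, 12}
(((Q ∩ R) ∪ (R ∩ Q))^c ∖ Q) ∪ P = {2, 3, 4, 5, 8, 9, 10, 11, 12}
P Δ S = {3, 4, 5, 6, 10, 11}
(P Δ S) ∖ S = {3, 4, 11}
P Δ ((P Δ S) ∖ S) = {2, 8, 9, 12}
3 ∈ (((Q ∩ R) ∪ (R ∩ Q))^c ∖ Q) ∪ P but 3 ∉ P Δ ((P Δ S) ∖ S), so the inclusion fails.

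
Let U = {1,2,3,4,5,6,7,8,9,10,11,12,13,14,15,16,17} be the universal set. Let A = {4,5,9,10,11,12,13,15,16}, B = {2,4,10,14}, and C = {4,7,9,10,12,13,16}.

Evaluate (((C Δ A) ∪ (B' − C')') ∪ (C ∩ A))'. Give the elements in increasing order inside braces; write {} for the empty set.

C Δ A = {5,7,11,15}
B' = {1,3,5,6,7,8,9,11,12,13,15,16,17}
C' = {1,2,3,5,6,8,11,14,15,17}
B' − C' = {7,9,12,13,16}
(B' − C')' = {1,2,3,4,5,6,8,10,11,14,15,17}
(C Δ A) ∪ (B' − C')' = {1,2,3,4,5,6,7,8,10,11,14,15,17}
C ∩ A = {4,9,10,12,13,16}
((C Δ A) ∪ (B' − C')') ∪ (C ∩ A) = {1,2,3,4,5,6,7,8,9,10,11,12,13,14,15,16,17}
(((C Δ A) ∪ (B' − C')') ∪ (C ∩ A))' = {}

{}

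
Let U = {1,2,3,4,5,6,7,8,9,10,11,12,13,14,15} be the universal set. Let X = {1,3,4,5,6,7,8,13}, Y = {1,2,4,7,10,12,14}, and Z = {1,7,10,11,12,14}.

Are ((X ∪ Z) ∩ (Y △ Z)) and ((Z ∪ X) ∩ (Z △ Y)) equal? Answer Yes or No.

Yes

X ∪ Z = {1,3,4,5,6,7,8,10,11,12,13,14}
Y △ Z = {2,4,11}
(X ∪ Z) ∩ (Y △ Z) = {4,11}
Z ∪ X = {1,3,4,5,6,7,8,10,11,12,13,14}
Z △ Y = {2,4,11}
(Z ∪ X) ∩ (Z △ Y) = {4,11}
Both equal {4,11}, so (X ∪ Z) ∩ (Y △ Z) = (Z ∪ X) ∩ (Z △ Y).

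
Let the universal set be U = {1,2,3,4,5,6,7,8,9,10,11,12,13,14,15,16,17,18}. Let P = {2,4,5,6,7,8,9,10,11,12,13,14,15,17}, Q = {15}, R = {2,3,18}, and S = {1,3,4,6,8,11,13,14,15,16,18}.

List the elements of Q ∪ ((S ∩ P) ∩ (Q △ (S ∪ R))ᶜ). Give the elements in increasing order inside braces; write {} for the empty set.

S ∩ P = {4,6,8,11,13,14,15}
S ∪ R = {1,2,3,4,6,8,11,13,14,15,16,18}
Q △ (S ∪ R) = {1,2,3,4,6,8,11,13,14,16,18}
(Q △ (S ∪ R))ᶜ = {5,7,9,10,12,15,17}
(S ∩ P) ∩ (Q △ (S ∪ R))ᶜ = {15}
Q ∪ ((S ∩ P) ∩ (Q △ (S ∪ R))ᶜ) = {15}

{15}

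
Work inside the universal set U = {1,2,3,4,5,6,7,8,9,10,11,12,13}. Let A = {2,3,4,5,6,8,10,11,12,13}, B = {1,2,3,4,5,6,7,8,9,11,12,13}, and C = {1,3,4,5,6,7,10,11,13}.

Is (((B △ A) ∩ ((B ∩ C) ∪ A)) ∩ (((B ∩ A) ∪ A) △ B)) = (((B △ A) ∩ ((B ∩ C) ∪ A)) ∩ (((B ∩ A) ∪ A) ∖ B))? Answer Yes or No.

B △ A = {1,7,9,10}
B ∩ C = {1,3,4,5,6,7,11,13}
(B ∩ C) ∪ A = {1,2,3,4,5,6,7,8,10,11,12,13}
(B △ A) ∩ ((B ∩ C) ∪ A) = {1,7,10}
B ∩ A = {2,3,4,5,6,8,11,12,13}
(B ∩ A) ∪ A = {2,3,4,5,6,8,10,11,12,13}
((B ∩ A) ∪ A) △ B = {1,7,9,10}
((B △ A) ∩ ((B ∩ C) ∪ A)) ∩ (((B ∩ A) ∪ A) △ B) = {1,7,10}
((B ∩ A) ∪ A) ∖ B = {10}
((B △ A) ∩ ((B ∩ C) ∪ A)) ∩ (((B ∩ A) ∪ A) ∖ B) = {10}
1 ∈ ((B △ A) ∩ ((B ∩ C) ∪ A)) ∩ (((B ∩ A) ∪ A) △ B) but 1 ∉ ((B △ A) ∩ ((B ∩ C) ∪ A)) ∩ (((B ∩ A) ∪ A) ∖ B), so they differ.

No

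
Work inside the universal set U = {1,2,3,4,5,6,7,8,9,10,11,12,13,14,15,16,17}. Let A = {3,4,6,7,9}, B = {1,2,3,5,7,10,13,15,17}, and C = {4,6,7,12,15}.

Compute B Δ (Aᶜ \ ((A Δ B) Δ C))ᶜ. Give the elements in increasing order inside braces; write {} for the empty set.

Aᶜ = {1,2,5,8,10,11,12,13,14,15,16,17}
A Δ B = {1,2,4,5,6,9,10,13,15,17}
(A Δ B) Δ C = {1,2,5,7,9,10,12,13,17}
Aᶜ \ ((A Δ B) Δ C) = {8,11,14,15,16}
(Aᶜ \ ((A Δ B) Δ C))ᶜ = {1,2,3,4,5,6,7,9,10,12,13,17}
B Δ (Aᶜ \ ((A Δ B) Δ C))ᶜ = {4,6,9,12,15}

{4,6,9,12,15}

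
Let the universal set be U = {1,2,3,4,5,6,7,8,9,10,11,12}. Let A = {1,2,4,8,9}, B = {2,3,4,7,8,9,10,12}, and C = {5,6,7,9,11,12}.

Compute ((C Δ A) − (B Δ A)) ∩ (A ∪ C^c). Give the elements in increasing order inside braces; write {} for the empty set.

C Δ A = {1,2,4,5,6,7,8,11,12}
B Δ A = {1,3,7,10,12}
(C Δ A) − (B Δ A) = {2,4,5,6,8,11}
C^c = {1,2,3,4,8,10}
A ∪ C^c = {1,2,3,4,8,9,10}
((C Δ A) − (B Δ A)) ∩ (A ∪ C^c) = {2,4,8}

{2,4,8}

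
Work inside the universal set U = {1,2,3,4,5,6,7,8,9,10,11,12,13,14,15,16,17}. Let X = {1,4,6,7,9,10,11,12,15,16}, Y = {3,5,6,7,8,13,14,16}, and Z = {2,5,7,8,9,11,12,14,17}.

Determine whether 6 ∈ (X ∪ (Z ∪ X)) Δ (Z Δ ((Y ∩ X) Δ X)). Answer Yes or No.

6 ∉ Z and 6 ∈ X, so 6 ∈ Z ∪ X
6 ∈ X and 6 ∈ (Z ∪ X), so 6 ∈ X ∪ (Z ∪ X)
6 ∈ Y and 6 ∈ X, so 6 ∈ Y ∩ X
6 ∈ (Y ∩ X) and 6 ∈ X, so 6 ∉ (Y ∩ X) Δ X
6 ∉ Z and 6 ∉ ((Y ∩ X) Δ X), so 6 ∉ Z Δ ((Y ∩ X) Δ X)
6 ∈ (X ∪ (Z ∪ X)) and 6 ∉ (Z Δ ((Y ∩ X) Δ X)), so 6 ∈ (X ∪ (Z ∪ X)) Δ (Z Δ ((Y ∩ X) Δ X))

Yes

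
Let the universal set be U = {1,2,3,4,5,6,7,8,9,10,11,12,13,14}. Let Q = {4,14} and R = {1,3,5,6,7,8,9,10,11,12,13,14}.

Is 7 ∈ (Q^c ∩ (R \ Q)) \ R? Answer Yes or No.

7 ∉ Q, so 7 ∈ Q^c
7 ∈ R and 7 ∉ Q, so 7 ∈ R \ Q
7 ∈ Q^c and 7 ∈ (R \ Q), so 7 ∈ Q^c ∩ (R \ Q)
7 ∈ (Q^c ∩ (R \ Q)) and 7 ∈ R, so 7 ∉ (Q^c ∩ (R \ Q)) \ R

No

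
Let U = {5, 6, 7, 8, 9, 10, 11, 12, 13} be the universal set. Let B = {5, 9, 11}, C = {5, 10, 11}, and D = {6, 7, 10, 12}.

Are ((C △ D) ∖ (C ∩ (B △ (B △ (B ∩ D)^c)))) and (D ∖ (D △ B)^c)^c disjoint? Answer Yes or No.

Yes

C △ D = {5, 6, 7, 11, 12}
B ∩ D = {}
(B ∩ D)^c = {5, 6, 7, 8, 9, 10, 11, 12, 13}
B △ (B ∩ D)^c = {6, 7, 8, 10, 12, 13}
B △ (B △ (B ∩ D)^c) = {5, 6, 7, 8, 9, 10, 11, 12, 13}
C ∩ (B △ (B △ (B ∩ D)^c)) = {5, 10, 11}
(C △ D) ∖ (C ∩ (B △ (B △ (B ∩ D)^c))) = {6, 7, 12}
D △ B = {5, 6, 7, 9, 10, 11, 12}
(D △ B)^c = {8, 13}
D ∖ (D △ B)^c = {6, 7, 10, 12}
(D ∖ (D △ B)^c)^c = {5, 8, 9, 11, 13}
{6, 7, 12} and {5, 8, 9, 11, 13} share no elements.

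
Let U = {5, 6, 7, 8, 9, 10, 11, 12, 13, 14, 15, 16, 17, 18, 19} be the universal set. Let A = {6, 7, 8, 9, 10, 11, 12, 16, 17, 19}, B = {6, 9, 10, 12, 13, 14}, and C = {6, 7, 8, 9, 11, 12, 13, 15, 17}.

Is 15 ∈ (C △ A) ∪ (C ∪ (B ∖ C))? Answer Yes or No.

15 ∈ C and 15 ∉ A, so 15 ∈ C △ A
15 ∉ B and 15 ∈ C, so 15 ∉ B ∖ C
15 ∈ C and 15 ∉ (B ∖ C), so 15 ∈ C ∪ (B ∖ C)
15 ∈ (C △ A) and 15 ∈ (C ∪ (B ∖ C)), so 15 ∈ (C △ A) ∪ (C ∪ (B ∖ C))

Yes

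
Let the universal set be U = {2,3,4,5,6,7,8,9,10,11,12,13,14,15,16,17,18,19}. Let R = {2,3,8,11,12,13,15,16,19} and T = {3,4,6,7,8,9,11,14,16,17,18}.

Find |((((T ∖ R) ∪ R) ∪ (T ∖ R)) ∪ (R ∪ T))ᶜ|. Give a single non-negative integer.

2

T ∖ R = {4,6,7,9,14,17,18}
(T ∖ R) ∪ R = {2,3,4,6,7,8,9,11,12,13,14,15,16,17,18,19}
((T ∖ R) ∪ R) ∪ (T ∖ R) = {2,3,4,6,7,8,9,11,12,13,14,15,16,17,18,19}
R ∪ T = {2,3,4,6,7,8,9,11,12,13,14,15,16,17,18,19}
(((T ∖ R) ∪ R) ∪ (T ∖ R)) ∪ (R ∪ T) = {2,3,4,6,7,8,9,11,12,13,14,15,16,17,18,19}
((((T ∖ R) ∪ R) ∪ (T ∖ R)) ∪ (R ∪ T))ᶜ = {5,10}
|((((T ∖ R) ∪ R) ∪ (T ∖ R)) ∪ (R ∪ T))ᶜ| = 2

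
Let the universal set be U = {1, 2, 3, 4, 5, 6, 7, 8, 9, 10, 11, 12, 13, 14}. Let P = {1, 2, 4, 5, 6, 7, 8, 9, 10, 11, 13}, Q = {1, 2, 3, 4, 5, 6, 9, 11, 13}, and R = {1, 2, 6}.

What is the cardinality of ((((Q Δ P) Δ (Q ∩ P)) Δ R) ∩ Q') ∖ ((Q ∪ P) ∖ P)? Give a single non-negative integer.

Q Δ P = {3, 7, 8, 10}
Q ∩ P = {1, 2, 4, 5, 6, 9, 11, 13}
(Q Δ P) Δ (Q ∩ P) = {1, 2, 3, 4, 5, 6, 7, 8, 9, 10, 11, 13}
((Q Δ P) Δ (Q ∩ P)) Δ R = {3, 4, 5, 7, 8, 9, 10, 11, 13}
Q' = {7, 8, 10, 12, 14}
(((Q Δ P) Δ (Q ∩ P)) Δ R) ∩ Q' = {7, 8, 10}
Q ∪ P = {1, 2, 3, 4, 5, 6, 7, 8, 9, 10, 11, 13}
(Q ∪ P) ∖ P = {3}
((((Q Δ P) Δ (Q ∩ P)) Δ R) ∩ Q') ∖ ((Q ∪ P) ∖ P) = {7, 8, 10}
|((((Q Δ P) Δ (Q ∩ P)) Δ R) ∩ Q') ∖ ((Q ∪ P) ∖ P)| = 3

3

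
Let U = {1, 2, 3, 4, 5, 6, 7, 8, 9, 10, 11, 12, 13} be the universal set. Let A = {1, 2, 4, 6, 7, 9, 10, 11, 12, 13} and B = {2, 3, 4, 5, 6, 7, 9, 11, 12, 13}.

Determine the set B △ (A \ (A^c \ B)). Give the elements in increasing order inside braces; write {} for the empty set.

A^c = {3, 5, 8}
A^c \ B = {8}
A \ (A^c \ B) = {1, 2, 4, 6, 7, 9, 10, 11, 12, 13}
B △ (A \ (A^c \ B)) = {1, 3, 5, 10}

{1, 3, 5, 10}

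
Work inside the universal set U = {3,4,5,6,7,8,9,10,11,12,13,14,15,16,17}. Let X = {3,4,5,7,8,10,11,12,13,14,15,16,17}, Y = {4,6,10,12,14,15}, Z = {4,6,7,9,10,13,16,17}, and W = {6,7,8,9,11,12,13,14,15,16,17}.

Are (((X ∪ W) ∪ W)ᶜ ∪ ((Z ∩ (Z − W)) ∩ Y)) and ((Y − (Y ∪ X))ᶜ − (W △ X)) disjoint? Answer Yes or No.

X ∪ W = {3,4,5,6,7,8,9,10,11,12,13,14,15,16,17}
(X ∪ W) ∪ W = {3,4,5,6,7,8,9,10,11,12,13,14,15,16,17}
((X ∪ W) ∪ W)ᶜ = {}
Z − W = {4,10}
Z ∩ (Z − W) = {4,10}
(Z ∩ (Z − W)) ∩ Y = {4,10}
((X ∪ W) ∪ W)ᶜ ∪ ((Z ∩ (Z − W)) ∩ Y) = {4,10}
Y ∪ X = {3,4,5,6,7,8,10,11,12,13,14,15,16,17}
Y − (Y ∪ X) = {}
(Y − (Y ∪ X))ᶜ = {3,4,5,6,7,8,9,10,11,12,13,14,15,16,17}
W △ X = {3,4,5,6,9,10}
(Y − (Y ∪ X))ᶜ − (W △ X) = {7,8,11,12,13,14,15,16,17}
{4,10} and {7,8,11,12,13,14,15,16,17} share no elements.

Yes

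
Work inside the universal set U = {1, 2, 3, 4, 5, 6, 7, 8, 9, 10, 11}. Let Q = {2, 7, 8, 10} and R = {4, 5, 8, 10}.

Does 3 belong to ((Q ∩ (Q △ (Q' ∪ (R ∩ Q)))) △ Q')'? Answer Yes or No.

3 ∉ Q, so 3 ∈ Q'
3 ∉ R and 3 ∉ Q, so 3 ∉ R ∩ Q
3 ∈ Q' and 3 ∉ (R ∩ Q), so 3 ∈ Q' ∪ (R ∩ Q)
3 ∉ Q and 3 ∈ (Q' ∪ (R ∩ Q)), so 3 ∈ Q △ (Q' ∪ (R ∩ Q))
3 ∉ Q and 3 ∈ (Q △ (Q' ∪ (R ∩ Q))), so 3 ∉ Q ∩ (Q △ (Q' ∪ (R ∩ Q)))
3 ∉ Q, so 3 ∈ Q'
3 ∉ (Q ∩ (Q △ (Q' ∪ (R ∩ Q)))) and 3 ∈ Q', so 3 ∈ (Q ∩ (Q △ (Q' ∪ (R ∩ Q)))) △ Q'
3 ∉ ((Q ∩ (Q △ (Q' ∪ (R ∩ Q)))) △ Q')' since 3 ∈ ((Q ∩ (Q △ (Q' ∪ (R ∩ Q)))) △ Q')

No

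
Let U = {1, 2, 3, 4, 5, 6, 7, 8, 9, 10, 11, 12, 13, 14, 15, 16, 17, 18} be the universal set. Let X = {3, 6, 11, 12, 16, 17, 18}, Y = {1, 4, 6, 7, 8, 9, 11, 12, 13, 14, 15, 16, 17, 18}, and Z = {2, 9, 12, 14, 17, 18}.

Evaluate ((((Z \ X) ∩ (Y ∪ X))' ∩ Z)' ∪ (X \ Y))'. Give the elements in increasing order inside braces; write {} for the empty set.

Z \ X = {2, 9, 14}
Y ∪ X = {1, 3, 4, 6, 7, 8, 9, 11, 12, 13, 14, 15, 16, 17, 18}
(Z \ X) ∩ (Y ∪ X) = {9, 14}
((Z \ X) ∩ (Y ∪ X))' = {1, 2, 3, 4, 5, 6, 7, 8, 10, 11, 12, 13, 15, 16, 17, 18}
((Z \ X) ∩ (Y ∪ X))' ∩ Z = {2, 12, 17, 18}
(((Z \ X) ∩ (Y ∪ X))' ∩ Z)' = {1, 3, 4, 5, 6, 7, 8, 9, 10, 11, 13, 14, 15, 16}
X \ Y = {3}
(((Z \ X) ∩ (Y ∪ X))' ∩ Z)' ∪ (X \ Y) = {1, 3, 4, 5, 6, 7, 8, 9, 10, 11, 13, 14, 15, 16}
((((Z \ X) ∩ (Y ∪ X))' ∩ Z)' ∪ (X \ Y))' = {2, 12, 17, 18}

{2, 12, 17, 18}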